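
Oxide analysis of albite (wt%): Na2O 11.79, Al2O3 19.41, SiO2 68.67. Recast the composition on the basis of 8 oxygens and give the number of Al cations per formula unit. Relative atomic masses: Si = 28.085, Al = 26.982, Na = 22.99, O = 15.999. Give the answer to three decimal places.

Na2O (M=61.979): mol = 0.19023; Na = 0.38046, O = 0.19023.
Al2O3 (M=101.961): mol = 0.19037; Al = 0.38074, O = 0.57111.
SiO2 (M=60.083): mol = 1.14292; Si = 1.14292, O = 2.28584.
ΣO = 3.04718; factor = 8/ΣO = 2.62538.
Al apfu = 0.38074 × 2.62538 = 1.000.

1.000 Al apfu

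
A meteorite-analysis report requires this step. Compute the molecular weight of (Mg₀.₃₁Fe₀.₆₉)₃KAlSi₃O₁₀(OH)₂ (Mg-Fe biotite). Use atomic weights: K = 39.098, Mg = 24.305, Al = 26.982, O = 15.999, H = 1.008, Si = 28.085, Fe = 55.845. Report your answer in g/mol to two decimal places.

The formula mass is the sum 0.93×24.305 + 2.07×55.845 + 1×39.098 + 1×26.982 + 3×28.085 + 12×15.999 + 2×1.008.

482.54 g/mol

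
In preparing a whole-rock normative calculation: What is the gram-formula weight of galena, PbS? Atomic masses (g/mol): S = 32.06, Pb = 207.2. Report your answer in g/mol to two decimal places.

The formula mass is the sum 1×207.2 + 1×32.06.

239.26 g/mol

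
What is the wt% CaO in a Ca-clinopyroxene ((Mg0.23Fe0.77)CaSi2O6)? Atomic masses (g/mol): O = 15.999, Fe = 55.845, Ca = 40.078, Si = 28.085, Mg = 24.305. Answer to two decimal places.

23.28 wt%

M((Mg0.23Fe0.77)CaSi2O6) = 240.833 g/mol; M(CaO) = 56.077 g/mol.
Moles CaO per formula unit = 1 Ca ÷ 1 = 1.0000.
CaO fraction = (1.0000 × 56.077) / 240.833 = 56.077/240.833 = 0.2328.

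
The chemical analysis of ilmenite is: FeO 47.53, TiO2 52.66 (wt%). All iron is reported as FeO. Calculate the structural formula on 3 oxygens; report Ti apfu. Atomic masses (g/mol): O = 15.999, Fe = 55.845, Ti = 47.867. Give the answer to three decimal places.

FeO: 47.53/71.844 = 0.66157 mol → 0.66157 mol Fe, 0.66157 mol O.
TiO2: 52.66/79.865 = 0.65936 mol → 0.65936 mol Ti, 1.31872 mol O.
Total oxygen = 1.98029 mol. Normalization factor = 3/1.98029 = 1.51493.
Ti per 3 O = 0.65936 × 1.51493 = 0.999.

0.999 Ti apfu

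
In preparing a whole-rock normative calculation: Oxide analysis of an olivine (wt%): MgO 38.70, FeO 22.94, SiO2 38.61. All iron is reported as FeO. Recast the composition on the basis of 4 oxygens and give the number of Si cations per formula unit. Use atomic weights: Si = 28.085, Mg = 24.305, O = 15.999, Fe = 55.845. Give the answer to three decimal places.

38.70 wt% MgO ÷ 40.304 g/mol = 0.96020 mol, giving 0.96020 Mg and 0.96020 O.
22.94 wt% FeO ÷ 71.844 g/mol = 0.31930 mol, giving 0.31930 Fe and 0.31930 O.
38.61 wt% SiO2 ÷ 60.083 g/mol = 0.64261 mol, giving 0.64261 Si and 1.28522 O.
Oxygen sums to 2.56472; scaling by 4/2.56472 = 1.55962 puts the formula on 4 O.
Si: 0.64261 × 1.55962 = 1.002 atoms per formula unit.

1.002 Si apfu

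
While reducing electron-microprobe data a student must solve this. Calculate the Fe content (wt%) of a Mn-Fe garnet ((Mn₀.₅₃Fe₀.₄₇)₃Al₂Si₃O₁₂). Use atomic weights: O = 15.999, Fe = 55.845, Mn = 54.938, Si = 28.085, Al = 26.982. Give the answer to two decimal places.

M((Mn₀.₅₃Fe₀.₄₇)₃Al₂Si₃O₁₂) = 496.300 g/mol.
Fe contributes 1.41 × 55.845 = 78.741 g per mole.
78.741/496.300 = 0.1587 → 15.87%.

15.87 wt%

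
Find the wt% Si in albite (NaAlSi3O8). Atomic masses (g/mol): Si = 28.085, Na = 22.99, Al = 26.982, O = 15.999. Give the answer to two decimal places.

32.13 weight percent

Formula mass = 1·22.99 + 1·26.982 + 3·28.085 + 8·15.999 = 262.219 g/mol, of which 84.255 g is Si.
So Si makes up 84.255/262.219 = 0.3213 of the mass, i.e. 32.13%.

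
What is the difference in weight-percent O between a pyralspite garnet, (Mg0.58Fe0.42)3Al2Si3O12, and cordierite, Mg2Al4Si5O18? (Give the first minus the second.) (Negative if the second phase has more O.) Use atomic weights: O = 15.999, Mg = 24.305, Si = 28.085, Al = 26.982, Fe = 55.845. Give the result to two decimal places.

O in (Mg0.58Fe0.42)3Al2Si3O12: molar mass 442.862 g/mol; 12×15.999 = 191.988 g → 43.35 wt%.
O in Mg2Al4Si5O18: molar mass 584.945 g/mol; 18×15.999 = 287.982 g → 49.23 wt%.
Difference = 43.35 − 49.23 = -5.88 percentage points.

-5.88 percentage points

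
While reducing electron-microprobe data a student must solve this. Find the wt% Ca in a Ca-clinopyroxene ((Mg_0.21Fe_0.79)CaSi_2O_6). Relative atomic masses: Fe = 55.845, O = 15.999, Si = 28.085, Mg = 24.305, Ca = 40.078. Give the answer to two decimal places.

16.60 weight percent

Formula mass = 0.21·24.305 + 0.79·55.845 + 1·40.078 + 2·28.085 + 6·15.999 = 241.464 g/mol, of which 40.078 g is Ca.
So Ca makes up 40.078/241.464 = 0.1660 of the mass, i.e. 16.60%.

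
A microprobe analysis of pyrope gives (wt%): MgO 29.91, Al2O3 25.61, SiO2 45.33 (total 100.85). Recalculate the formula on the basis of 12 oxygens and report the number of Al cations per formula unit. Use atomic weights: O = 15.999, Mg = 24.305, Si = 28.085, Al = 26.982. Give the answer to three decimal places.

MgO: 29.91/40.304 = 0.74211 mol → 0.74211 mol Mg, 0.74211 mol O.
Al2O3: 25.61/101.961 = 0.25117 mol → 0.50234 mol Al, 0.75351 mol O.
SiO2: 45.33/60.083 = 0.75446 mol → 0.75446 mol Si, 1.50892 mol O.
Total oxygen = 3.00454 mol. Normalization factor = 12/3.00454 = 3.99396.
Al per 12 O = 0.50234 × 3.99396 = 2.006.

2.006 Al apfu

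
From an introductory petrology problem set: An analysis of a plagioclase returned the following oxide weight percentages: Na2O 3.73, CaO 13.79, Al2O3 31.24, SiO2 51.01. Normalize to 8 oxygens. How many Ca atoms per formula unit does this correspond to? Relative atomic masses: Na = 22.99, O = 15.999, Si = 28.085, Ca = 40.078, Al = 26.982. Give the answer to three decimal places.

0.673 Ca apfu

Na2O: 3.73/61.979 = 0.06018 mol → 0.12036 mol Na, 0.06018 mol O.
CaO: 13.79/56.077 = 0.24591 mol → 0.24591 mol Ca, 0.24591 mol O.
Al2O3: 31.24/101.961 = 0.30639 mol → 0.61278 mol Al, 0.91917 mol O.
SiO2: 51.01/60.083 = 0.84899 mol → 0.84899 mol Si, 1.69798 mol O.
Total oxygen = 2.92324 mol. Normalization factor = 8/2.92324 = 2.73669.
Ca per 8 O = 0.24591 × 2.73669 = 0.673.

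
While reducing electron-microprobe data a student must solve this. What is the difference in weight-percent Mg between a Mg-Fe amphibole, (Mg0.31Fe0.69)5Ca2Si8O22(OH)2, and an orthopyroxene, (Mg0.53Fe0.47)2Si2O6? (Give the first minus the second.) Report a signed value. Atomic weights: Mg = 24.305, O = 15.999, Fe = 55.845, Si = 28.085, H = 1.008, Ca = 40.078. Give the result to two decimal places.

-7.09 percentage points

Mg in (Mg0.31Fe0.69)5Ca2Si8O22(OH)2: molar mass 921.166 g/mol; 1.55×24.305 = 37.673 g → 4.09 wt%.
Mg in (Mg0.53Fe0.47)2Si2O6: molar mass 230.422 g/mol; 1.06×24.305 = 25.763 g → 11.18 wt%.
Difference = 4.09 − 11.18 = -7.09 percentage points.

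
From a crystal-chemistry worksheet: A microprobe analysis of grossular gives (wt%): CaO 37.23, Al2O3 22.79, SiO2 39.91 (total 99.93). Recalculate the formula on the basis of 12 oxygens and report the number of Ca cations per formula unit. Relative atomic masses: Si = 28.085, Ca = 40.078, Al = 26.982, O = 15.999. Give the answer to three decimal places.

2.992 Ca apfu

CaO (M=56.077): mol = 0.66391; Ca = 0.66391, O = 0.66391.
Al2O3 (M=101.961): mol = 0.22352; Al = 0.44704, O = 0.67056.
SiO2 (M=60.083): mol = 0.66425; Si = 0.66425, O = 1.32850.
ΣO = 2.66297; factor = 12/ΣO = 4.50625.
Ca apfu = 0.66391 × 4.50625 = 2.992.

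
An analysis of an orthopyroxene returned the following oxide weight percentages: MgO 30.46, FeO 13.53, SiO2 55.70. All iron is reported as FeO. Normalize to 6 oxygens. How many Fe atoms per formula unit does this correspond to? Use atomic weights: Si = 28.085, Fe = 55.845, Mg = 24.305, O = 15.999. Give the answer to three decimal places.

MgO: 30.46/40.304 = 0.75576 mol → 0.75576 mol Mg, 0.75576 mol O.
FeO: 13.53/71.844 = 0.18832 mol → 0.18832 mol Fe, 0.18832 mol O.
SiO2: 55.70/60.083 = 0.92705 mol → 0.92705 mol Si, 1.85410 mol O.
Total oxygen = 2.79818 mol. Normalization factor = 6/2.79818 = 2.14425.
Fe per 6 O = 0.18832 × 2.14425 = 0.404.

0.404 Fe apfu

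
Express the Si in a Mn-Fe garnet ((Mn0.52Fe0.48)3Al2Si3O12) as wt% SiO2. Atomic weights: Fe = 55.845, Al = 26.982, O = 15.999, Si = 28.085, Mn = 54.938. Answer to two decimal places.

Molar mass of (Mn0.52Fe0.48)3Al2Si3O12 = 1.56·54.938 + 1.44·55.845 + 2·26.982 + 3·28.085 + 12·15.999 = 496.327 g/mol.
Each formula unit contains 3 Si, equivalent to 3/1 = 3.0000 mol SiO2.
M(SiO2) = 1×28.085 + 2×15.999 = 60.083 g/mol.
Mass of SiO2 per formula unit = 3.0000 × 60.083 = 180.249 g.
SiO2 wt% = 180.249 / 496.327 × 100 = 36.32%.

36.32 wt%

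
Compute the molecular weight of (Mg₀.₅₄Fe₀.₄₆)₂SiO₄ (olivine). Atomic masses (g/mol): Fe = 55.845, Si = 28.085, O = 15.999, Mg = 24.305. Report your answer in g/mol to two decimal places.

169.71 g/mol

The formula mass is the sum 1.08×24.305 + 0.92×55.845 + 1×28.085 + 4×15.999.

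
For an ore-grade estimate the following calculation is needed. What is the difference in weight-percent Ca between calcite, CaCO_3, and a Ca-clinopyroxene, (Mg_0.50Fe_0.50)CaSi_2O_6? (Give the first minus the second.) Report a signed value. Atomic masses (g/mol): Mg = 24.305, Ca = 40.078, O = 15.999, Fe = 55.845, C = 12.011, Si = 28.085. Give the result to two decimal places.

22.79 percentage points

Ca in CaCO_3: molar mass 100.086 g/mol; 1×40.078 = 40.078 g → 40.04 wt%.
Ca in (Mg_0.50Fe_0.50)CaSi_2O_6: molar mass 232.317 g/mol; 1×40.078 = 40.078 g → 17.25 wt%.
Difference = 40.04 − 17.25 = 22.79 percentage points.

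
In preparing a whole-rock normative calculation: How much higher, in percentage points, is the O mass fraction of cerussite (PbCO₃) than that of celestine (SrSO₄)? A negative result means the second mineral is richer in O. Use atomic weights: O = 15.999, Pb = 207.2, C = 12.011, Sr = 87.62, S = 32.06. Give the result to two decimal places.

-16.88 percentage points

O in PbCO₃: molar mass 267.208 g/mol; 3×15.999 = 47.997 g → 17.96 wt%.
O in SrSO₄: molar mass 183.676 g/mol; 4×15.999 = 63.996 g → 34.84 wt%.
Difference = 17.96 − 34.84 = -16.88 percentage points.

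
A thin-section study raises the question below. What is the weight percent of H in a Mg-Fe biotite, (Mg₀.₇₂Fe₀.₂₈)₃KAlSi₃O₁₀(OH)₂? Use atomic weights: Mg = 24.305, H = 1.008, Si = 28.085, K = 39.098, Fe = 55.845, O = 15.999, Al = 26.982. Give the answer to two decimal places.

0.45 weight percent

M((Mg₀.₇₂Fe₀.₂₈)₃KAlSi₃O₁₀(OH)₂) = 443.748 g/mol.
H contributes 2 × 1.008 = 2.016 g per mole.
2.016/443.748 = 0.0045 → 0.45%.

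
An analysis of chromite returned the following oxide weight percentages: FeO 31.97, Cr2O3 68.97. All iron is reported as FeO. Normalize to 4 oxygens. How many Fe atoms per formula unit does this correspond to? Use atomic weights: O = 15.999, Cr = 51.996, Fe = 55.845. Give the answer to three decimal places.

FeO (M=71.844): mol = 0.44499; Fe = 0.44499, O = 0.44499.
Cr2O3 (M=151.989): mol = 0.45378; Cr = 0.90756, O = 1.36134.
ΣO = 1.80633; factor = 4/ΣO = 2.21443.
Fe apfu = 0.44499 × 2.21443 = 0.985.

0.985 Fe apfu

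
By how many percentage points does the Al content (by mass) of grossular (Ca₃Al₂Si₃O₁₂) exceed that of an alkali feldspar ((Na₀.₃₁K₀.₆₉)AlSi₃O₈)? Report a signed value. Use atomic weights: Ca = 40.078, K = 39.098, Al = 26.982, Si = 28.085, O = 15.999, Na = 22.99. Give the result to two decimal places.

2.11 percentage points

Al in Ca₃Al₂Si₃O₁₂: molar mass 450.441 g/mol; 2×26.982 = 53.964 g → 11.98 wt%.
Al in (Na₀.₃₁K₀.₆₉)AlSi₃O₈: molar mass 273.334 g/mol; 1×26.982 = 26.982 g → 9.87 wt%.
Difference = 11.98 − 9.87 = 2.11 percentage points.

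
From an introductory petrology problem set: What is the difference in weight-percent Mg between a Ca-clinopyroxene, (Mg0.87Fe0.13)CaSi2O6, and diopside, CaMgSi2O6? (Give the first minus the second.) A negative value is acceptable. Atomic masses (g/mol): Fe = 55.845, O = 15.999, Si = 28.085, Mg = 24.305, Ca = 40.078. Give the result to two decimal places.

First mineral: 21.145 g Mg in 220.647 g formula = 9.58 wt% Mg.
Second mineral: 24.305 g Mg in 216.547 g formula = 11.22 wt% Mg.
9.58% − 11.22% gives a difference of -1.64 percentage points.

-1.64 percentage points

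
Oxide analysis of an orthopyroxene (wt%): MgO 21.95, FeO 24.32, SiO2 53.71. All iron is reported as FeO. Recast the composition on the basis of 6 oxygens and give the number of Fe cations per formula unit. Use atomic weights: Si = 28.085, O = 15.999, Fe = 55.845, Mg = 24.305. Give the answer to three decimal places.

21.95 wt% MgO ÷ 40.304 g/mol = 0.54461 mol, giving 0.54461 Mg and 0.54461 O.
24.32 wt% FeO ÷ 71.844 g/mol = 0.33851 mol, giving 0.33851 Fe and 0.33851 O.
53.71 wt% SiO2 ÷ 60.083 g/mol = 0.89393 mol, giving 0.89393 Si and 1.78786 O.
Oxygen sums to 2.67098; scaling by 6/2.67098 = 2.24637 puts the formula on 6 O.
Fe: 0.33851 × 2.24637 = 0.760 atoms per formula unit.

0.760 Fe apfu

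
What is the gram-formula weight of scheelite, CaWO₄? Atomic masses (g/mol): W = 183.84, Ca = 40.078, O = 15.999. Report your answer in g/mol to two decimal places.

287.91 g/mol

The formula mass is the sum 1·40.078 + 1·183.84 + 4·15.999.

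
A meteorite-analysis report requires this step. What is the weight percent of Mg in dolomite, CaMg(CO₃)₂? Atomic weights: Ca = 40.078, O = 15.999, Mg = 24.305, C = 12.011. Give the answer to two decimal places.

Molar mass of CaMg(CO₃)₂: 1·40.078 + 1·24.305 + 2·12.011 + 6·15.999 = 184.399 g/mol.
Mass of Mg per formula unit: 1 × 24.305 = 24.305 g.
Weight fraction Mg = 24.305 / 184.399 = 0.1318.

13.18 wt%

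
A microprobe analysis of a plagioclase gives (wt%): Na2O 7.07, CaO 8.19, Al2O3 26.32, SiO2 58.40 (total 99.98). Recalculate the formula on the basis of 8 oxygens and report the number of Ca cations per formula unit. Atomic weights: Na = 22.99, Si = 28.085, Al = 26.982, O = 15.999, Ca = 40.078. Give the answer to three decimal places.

Na2O (M=61.979): mol = 0.11407; Na = 0.22814, O = 0.11407.
CaO (M=56.077): mol = 0.14605; Ca = 0.14605, O = 0.14605.
Al2O3 (M=101.961): mol = 0.25814; Al = 0.51628, O = 0.77442.
SiO2 (M=60.083): mol = 0.97199; Si = 0.97199, O = 1.94398.
ΣO = 2.97852; factor = 8/ΣO = 2.68590.
Ca apfu = 0.14605 × 2.68590 = 0.392.

0.392 Ca apfu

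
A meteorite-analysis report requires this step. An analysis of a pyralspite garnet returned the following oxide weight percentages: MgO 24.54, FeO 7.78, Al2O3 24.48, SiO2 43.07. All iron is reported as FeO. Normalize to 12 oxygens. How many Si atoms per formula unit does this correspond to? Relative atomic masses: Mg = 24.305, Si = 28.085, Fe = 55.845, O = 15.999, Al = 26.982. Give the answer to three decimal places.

MgO (M=40.304): mol = 0.60887; Mg = 0.60887, O = 0.60887.
FeO (M=71.844): mol = 0.10829; Fe = 0.10829, O = 0.10829.
Al2O3 (M=101.961): mol = 0.24009; Al = 0.48018, O = 0.72027.
SiO2 (M=60.083): mol = 0.71684; Si = 0.71684, O = 1.43368.
ΣO = 2.87111; factor = 12/ΣO = 4.17957.
Si apfu = 0.71684 × 4.17957 = 2.996.

2.996 Si apfu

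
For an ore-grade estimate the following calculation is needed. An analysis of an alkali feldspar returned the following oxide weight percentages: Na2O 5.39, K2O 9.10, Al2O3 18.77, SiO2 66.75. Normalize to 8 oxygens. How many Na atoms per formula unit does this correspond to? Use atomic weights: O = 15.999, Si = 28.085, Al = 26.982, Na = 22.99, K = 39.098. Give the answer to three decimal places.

0.470 Na apfu

Na2O: 5.39/61.979 = 0.08696 mol → 0.17392 mol Na, 0.08696 mol O.
K2O: 9.10/94.195 = 0.09661 mol → 0.19322 mol K, 0.09661 mol O.
Al2O3: 18.77/101.961 = 0.18409 mol → 0.36818 mol Al, 0.55227 mol O.
SiO2: 66.75/60.083 = 1.11096 mol → 1.11096 mol Si, 2.22192 mol O.
Total oxygen = 2.95776 mol. Normalization factor = 8/2.95776 = 2.70475.
Na per 8 O = 0.17392 × 2.70475 = 0.470.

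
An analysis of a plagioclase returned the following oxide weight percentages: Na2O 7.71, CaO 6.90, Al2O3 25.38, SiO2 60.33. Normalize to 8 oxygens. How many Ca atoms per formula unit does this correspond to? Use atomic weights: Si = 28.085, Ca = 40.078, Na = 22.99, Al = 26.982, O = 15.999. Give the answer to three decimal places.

7.71 wt% Na2O ÷ 61.979 g/mol = 0.12440 mol, giving 0.24880 Na and 0.12440 O.
6.90 wt% CaO ÷ 56.077 g/mol = 0.12305 mol, giving 0.12305 Ca and 0.12305 O.
25.38 wt% Al2O3 ÷ 101.961 g/mol = 0.24892 mol, giving 0.49784 Al and 0.74676 O.
60.33 wt% SiO2 ÷ 60.083 g/mol = 1.00411 mol, giving 1.00411 Si and 2.00822 O.
Oxygen sums to 3.00243; scaling by 8/3.00243 = 2.66451 puts the formula on 8 O.
Ca: 0.12305 × 2.66451 = 0.328 atoms per formula unit.

0.328 Ca apfu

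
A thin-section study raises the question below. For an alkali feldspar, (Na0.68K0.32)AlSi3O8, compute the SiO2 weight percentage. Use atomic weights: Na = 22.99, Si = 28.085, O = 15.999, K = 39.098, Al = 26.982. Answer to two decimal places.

Molar mass of (Na0.68K0.32)AlSi3O8 = 0.68×22.99 + 0.32×39.098 + 1×26.982 + 3×28.085 + 8×15.999 = 267.374 g/mol.
Each formula unit contains 3 Si, equivalent to 3/1 = 3.0000 mol SiO2.
M(SiO2) = 1×28.085 + 2×15.999 = 60.083 g/mol.
Mass of SiO2 per formula unit = 3.0000 × 60.083 = 180.249 g.
SiO2 wt% = 180.249 / 267.374 × 100 = 67.41%.

67.41 wt%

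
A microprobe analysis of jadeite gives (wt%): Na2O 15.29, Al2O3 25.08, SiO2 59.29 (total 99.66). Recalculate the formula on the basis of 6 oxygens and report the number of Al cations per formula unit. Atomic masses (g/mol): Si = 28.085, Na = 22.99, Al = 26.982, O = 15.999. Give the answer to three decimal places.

0.998 Al apfu

15.29 wt% Na2O ÷ 61.979 g/mol = 0.24670 mol, giving 0.49340 Na and 0.24670 O.
25.08 wt% Al2O3 ÷ 101.961 g/mol = 0.24598 mol, giving 0.49196 Al and 0.73794 O.
59.29 wt% SiO2 ÷ 60.083 g/mol = 0.98680 mol, giving 0.98680 Si and 1.97360 O.
Oxygen sums to 2.95824; scaling by 6/2.95824 = 2.02823 puts the formula on 6 O.
Al: 0.49196 × 2.02823 = 0.998 atoms per formula unit.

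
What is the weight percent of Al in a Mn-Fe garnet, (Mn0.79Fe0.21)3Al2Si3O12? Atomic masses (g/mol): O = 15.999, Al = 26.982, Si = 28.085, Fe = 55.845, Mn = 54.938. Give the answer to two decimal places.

Formula mass = 2.37*54.938 + 0.63*55.845 + 2*26.982 + 3*28.085 + 12*15.999 = 495.592 g/mol, of which 53.964 g is Al.
So Al makes up 53.964/495.592 = 0.1089 of the mass, i.e. 10.89%.

10.89 wt%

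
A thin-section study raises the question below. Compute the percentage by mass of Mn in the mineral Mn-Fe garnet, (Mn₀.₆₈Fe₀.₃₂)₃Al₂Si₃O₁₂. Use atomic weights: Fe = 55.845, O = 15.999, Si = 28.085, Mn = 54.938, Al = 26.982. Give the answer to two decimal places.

22.60 wt%

Molar mass of (Mn₀.₆₈Fe₀.₃₂)₃Al₂Si₃O₁₂: 2.04·54.938 + 0.96·55.845 + 2·26.982 + 3·28.085 + 12·15.999 = 495.892 g/mol.
Mass of Mn per formula unit: 2.04 × 54.938 = 112.074 g.
Weight fraction Mn = 112.074 / 495.892 = 0.2260.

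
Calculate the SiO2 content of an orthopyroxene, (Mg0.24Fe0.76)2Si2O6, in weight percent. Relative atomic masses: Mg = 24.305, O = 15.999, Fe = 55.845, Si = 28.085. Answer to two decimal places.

48.31 wt%

M((Mg0.24Fe0.76)2Si2O6) = 248.715 g/mol; M(SiO2) = 60.083 g/mol.
Moles SiO2 per formula unit = 2 Si ÷ 1 = 2.0000.
SiO2 fraction = (2.0000 × 60.083) / 248.715 = 120.166/248.715 = 0.4831.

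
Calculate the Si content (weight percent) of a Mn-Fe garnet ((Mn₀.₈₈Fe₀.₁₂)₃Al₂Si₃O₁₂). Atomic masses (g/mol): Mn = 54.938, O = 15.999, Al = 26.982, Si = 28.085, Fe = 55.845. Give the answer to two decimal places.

17.01 weight percent

M((Mn₀.₈₈Fe₀.₁₂)₃Al₂Si₃O₁₂) = 495.348 g/mol.
Si contributes 3 × 28.085 = 84.255 g per mole.
84.255/495.348 = 0.1701 → 17.01%.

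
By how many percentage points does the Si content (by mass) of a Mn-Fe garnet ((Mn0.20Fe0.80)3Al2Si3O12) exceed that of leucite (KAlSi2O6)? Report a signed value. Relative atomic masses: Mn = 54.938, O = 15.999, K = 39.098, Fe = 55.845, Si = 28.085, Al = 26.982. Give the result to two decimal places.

First mineral: 84.255 g Si in 497.198 g formula = 16.95 wt% Si.
Second mineral: 56.170 g Si in 218.244 g formula = 25.74 wt% Si.
16.95% − 25.74% gives a difference of -8.79 percentage points.

-8.79 percentage points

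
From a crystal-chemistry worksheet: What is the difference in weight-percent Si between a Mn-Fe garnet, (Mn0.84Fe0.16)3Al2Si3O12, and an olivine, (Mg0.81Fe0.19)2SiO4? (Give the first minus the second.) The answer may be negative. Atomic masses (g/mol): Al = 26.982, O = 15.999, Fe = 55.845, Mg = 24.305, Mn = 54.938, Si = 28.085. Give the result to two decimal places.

Si in (Mn0.84Fe0.16)3Al2Si3O12: molar mass 495.456 g/mol; 3×28.085 = 84.255 g → 17.01 wt%.
Si in (Mg0.81Fe0.19)2SiO4: molar mass 152.676 g/mol; 1×28.085 = 28.085 g → 18.40 wt%.
Difference = 17.01 − 18.40 = -1.39 percentage points.

-1.39 percentage points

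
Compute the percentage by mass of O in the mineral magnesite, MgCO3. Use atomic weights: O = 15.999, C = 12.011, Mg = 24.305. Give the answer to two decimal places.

Formula mass = 1*24.305 + 1*12.011 + 3*15.999 = 84.313 g/mol, of which 47.997 g is O.
So O makes up 47.997/84.313 = 0.5693 of the mass, i.e. 56.93%.

56.93 wt%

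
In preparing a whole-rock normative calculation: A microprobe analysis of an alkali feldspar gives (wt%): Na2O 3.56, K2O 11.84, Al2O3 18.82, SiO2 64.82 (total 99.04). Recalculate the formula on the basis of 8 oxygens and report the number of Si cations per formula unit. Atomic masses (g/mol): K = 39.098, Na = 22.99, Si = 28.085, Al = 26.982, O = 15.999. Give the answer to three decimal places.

Na2O (M=61.979): mol = 0.05744; Na = 0.11488, O = 0.05744.
K2O (M=94.195): mol = 0.12570; K = 0.25140, O = 0.12570.
Al2O3 (M=101.961): mol = 0.18458; Al = 0.36916, O = 0.55374.
SiO2 (M=60.083): mol = 1.07884; Si = 1.07884, O = 2.15768.
ΣO = 2.89456; factor = 8/ΣO = 2.76381.
Si apfu = 1.07884 × 2.76381 = 2.982.

2.982 Si apfu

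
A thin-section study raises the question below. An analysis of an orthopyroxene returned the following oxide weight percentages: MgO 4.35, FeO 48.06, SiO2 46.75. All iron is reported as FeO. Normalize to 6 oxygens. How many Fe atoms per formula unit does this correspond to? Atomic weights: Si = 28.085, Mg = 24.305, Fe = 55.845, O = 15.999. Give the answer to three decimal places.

4.35 wt% MgO ÷ 40.304 g/mol = 0.10793 mol, giving 0.10793 Mg and 0.10793 O.
48.06 wt% FeO ÷ 71.844 g/mol = 0.66895 mol, giving 0.66895 Fe and 0.66895 O.
46.75 wt% SiO2 ÷ 60.083 g/mol = 0.77809 mol, giving 0.77809 Si and 1.55618 O.
Oxygen sums to 2.33306; scaling by 6/2.33306 = 2.57173 puts the formula on 6 O.
Fe: 0.66895 × 2.57173 = 1.720 atoms per formula unit.

1.720 Fe apfu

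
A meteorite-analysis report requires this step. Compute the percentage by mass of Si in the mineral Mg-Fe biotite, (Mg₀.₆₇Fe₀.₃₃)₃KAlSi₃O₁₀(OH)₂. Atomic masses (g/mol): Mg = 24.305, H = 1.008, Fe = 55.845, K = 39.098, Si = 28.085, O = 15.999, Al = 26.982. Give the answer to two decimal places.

18.79 wt%

Molar mass of (Mg₀.₆₇Fe₀.₃₃)₃KAlSi₃O₁₀(OH)₂: 2.01*24.305 + 0.99*55.845 + 1*39.098 + 1*26.982 + 3*28.085 + 12*15.999 + 2*1.008 = 448.479 g/mol.
Mass of Si per formula unit: 3 × 28.085 = 84.255 g.
Weight fraction Si = 84.255 / 448.479 = 0.1879.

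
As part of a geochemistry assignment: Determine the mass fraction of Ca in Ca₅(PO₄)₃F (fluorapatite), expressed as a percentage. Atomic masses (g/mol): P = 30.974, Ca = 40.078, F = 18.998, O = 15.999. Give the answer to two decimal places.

M(Ca₅(PO₄)₃F) = 504.298 g/mol.
Ca contributes 5 × 40.078 = 200.390 g per mole.
200.390/504.298 = 0.3974 → 39.74%.

39.74 mass %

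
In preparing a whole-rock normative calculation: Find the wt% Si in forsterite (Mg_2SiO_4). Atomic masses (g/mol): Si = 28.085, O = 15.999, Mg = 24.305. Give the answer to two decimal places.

Formula mass = 2*24.305 + 1*28.085 + 4*15.999 = 140.691 g/mol, of which 28.085 g is Si.
So Si makes up 28.085/140.691 = 0.1996 of the mass, i.e. 19.96%.

19.96 wt%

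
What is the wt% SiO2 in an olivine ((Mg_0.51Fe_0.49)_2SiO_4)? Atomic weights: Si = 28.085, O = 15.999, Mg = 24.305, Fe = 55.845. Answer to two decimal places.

35.01 wt%

Formula mass = 171.600 g/mol.
1 Si → 1.0000 mol SiO2 per formula unit; M(SiO2) = 60.083, so SiO2 mass = 60.083 g.
60.083/171.600 × 100 = 35.01 wt%.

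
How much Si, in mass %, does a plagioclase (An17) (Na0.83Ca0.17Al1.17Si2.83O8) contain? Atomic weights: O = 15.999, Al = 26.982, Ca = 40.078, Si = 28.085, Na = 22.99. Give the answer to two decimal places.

Formula mass = 0.83*22.99 + 0.17*40.078 + 1.17*26.982 + 2.83*28.085 + 8*15.999 = 264.936 g/mol, of which 79.481 g is Si.
So Si makes up 79.481/264.936 = 0.3000 of the mass, i.e. 30.00%.

30.00 mass %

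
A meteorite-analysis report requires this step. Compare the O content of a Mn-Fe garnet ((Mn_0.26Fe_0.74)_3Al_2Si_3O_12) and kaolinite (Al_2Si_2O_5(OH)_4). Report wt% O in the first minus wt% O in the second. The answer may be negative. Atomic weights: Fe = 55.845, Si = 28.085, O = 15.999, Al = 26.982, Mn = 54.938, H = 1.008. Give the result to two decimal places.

-17.15 percentage points

O in (Mn_0.26Fe_0.74)_3Al_2Si_3O_12: molar mass 497.035 g/mol; 12×15.999 = 191.988 g → 38.63 wt%.
O in Al_2Si_2O_5(OH)_4: molar mass 258.157 g/mol; 9×15.999 = 143.991 g → 55.78 wt%.
Difference = 38.63 − 55.78 = -17.15 percentage points.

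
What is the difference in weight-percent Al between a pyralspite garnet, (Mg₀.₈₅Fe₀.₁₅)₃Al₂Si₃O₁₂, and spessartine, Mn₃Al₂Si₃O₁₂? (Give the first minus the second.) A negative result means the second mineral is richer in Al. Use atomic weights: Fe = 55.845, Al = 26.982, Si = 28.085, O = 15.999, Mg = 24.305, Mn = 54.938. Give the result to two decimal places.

Al in (Mg₀.₈₅Fe₀.₁₅)₃Al₂Si₃O₁₂: molar mass 417.315 g/mol; 2×26.982 = 53.964 g → 12.93 wt%.
Al in Mn₃Al₂Si₃O₁₂: molar mass 495.021 g/mol; 2×26.982 = 53.964 g → 10.90 wt%.
Difference = 12.93 − 10.90 = 2.03 percentage points.

2.03 percentage points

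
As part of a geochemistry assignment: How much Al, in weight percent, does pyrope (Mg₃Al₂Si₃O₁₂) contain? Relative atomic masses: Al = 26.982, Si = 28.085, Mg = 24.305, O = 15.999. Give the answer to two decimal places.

13.39 weight percent

Molar mass of Mg₃Al₂Si₃O₁₂: 3×24.305 + 2×26.982 + 3×28.085 + 12×15.999 = 403.122 g/mol.
Mass of Al per formula unit: 2 × 26.982 = 53.964 g.
Weight fraction Al = 53.964 / 403.122 = 0.1339.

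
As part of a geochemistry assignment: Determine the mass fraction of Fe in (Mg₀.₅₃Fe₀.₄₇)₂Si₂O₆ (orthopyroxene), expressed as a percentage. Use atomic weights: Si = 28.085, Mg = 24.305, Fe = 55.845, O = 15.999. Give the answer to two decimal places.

22.78 wt%

Molar mass of (Mg₀.₅₃Fe₀.₄₇)₂Si₂O₆: 1.06×24.305 + 0.94×55.845 + 2×28.085 + 6×15.999 = 230.422 g/mol.
Mass of Fe per formula unit: 0.94 × 55.845 = 52.494 g.
Weight fraction Fe = 52.494 / 230.422 = 0.2278.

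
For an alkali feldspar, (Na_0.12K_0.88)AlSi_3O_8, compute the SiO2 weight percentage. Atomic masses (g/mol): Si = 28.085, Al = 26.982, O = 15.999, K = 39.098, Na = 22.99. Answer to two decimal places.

Molar mass of (Na_0.12K_0.88)AlSi_3O_8 = 0.12×22.99 + 0.88×39.098 + 1×26.982 + 3×28.085 + 8×15.999 = 276.394 g/mol.
Each formula unit contains 3 Si, equivalent to 3/1 = 3.0000 mol SiO2.
M(SiO2) = 1×28.085 + 2×15.999 = 60.083 g/mol.
Mass of SiO2 per formula unit = 3.0000 × 60.083 = 180.249 g.
SiO2 wt% = 180.249 / 276.394 × 100 = 65.21%.

65.21 wt%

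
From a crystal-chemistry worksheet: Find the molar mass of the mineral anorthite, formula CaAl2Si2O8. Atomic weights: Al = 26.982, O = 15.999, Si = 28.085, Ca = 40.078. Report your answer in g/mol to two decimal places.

278.20 g/mol

M = 1(40.078) + 2(26.982) + 2(28.085) + 8(15.999)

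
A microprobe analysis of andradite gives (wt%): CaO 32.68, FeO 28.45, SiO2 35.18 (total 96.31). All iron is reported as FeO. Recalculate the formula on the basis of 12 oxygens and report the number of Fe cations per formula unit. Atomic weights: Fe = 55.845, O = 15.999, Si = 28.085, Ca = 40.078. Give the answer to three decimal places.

32.68 wt% CaO ÷ 56.077 g/mol = 0.58277 mol, giving 0.58277 Ca and 0.58277 O.
28.45 wt% FeO ÷ 71.844 g/mol = 0.39600 mol, giving 0.39600 Fe and 0.39600 O.
35.18 wt% SiO2 ÷ 60.083 g/mol = 0.58552 mol, giving 0.58552 Si and 1.17104 O.
Oxygen sums to 2.14981; scaling by 12/2.14981 = 5.58189 puts the formula on 12 O.
Fe: 0.39600 × 5.58189 = 2.210 atoms per formula unit.

2.210 Fe apfu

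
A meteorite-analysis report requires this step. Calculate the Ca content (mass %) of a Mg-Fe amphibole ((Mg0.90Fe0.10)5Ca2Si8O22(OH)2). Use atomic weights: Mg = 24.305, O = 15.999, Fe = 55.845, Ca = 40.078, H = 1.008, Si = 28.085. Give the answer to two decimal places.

Molar mass of (Mg0.90Fe0.10)5Ca2Si8O22(OH)2: 4.50·24.305 + 0.50·55.845 + 2·40.078 + 8·28.085 + 24·15.999 + 2·1.008 = 828.123 g/mol.
Mass of Ca per formula unit: 2 × 40.078 = 80.156 g.
Weight fraction Ca = 80.156 / 828.123 = 0.0968.

9.68 mass %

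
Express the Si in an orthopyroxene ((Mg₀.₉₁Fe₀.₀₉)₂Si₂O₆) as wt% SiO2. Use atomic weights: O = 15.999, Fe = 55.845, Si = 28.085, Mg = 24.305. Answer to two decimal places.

Molar mass of (Mg₀.₉₁Fe₀.₀₉)₂Si₂O₆ = 1.82*24.305 + 0.18*55.845 + 2*28.085 + 6*15.999 = 206.451 g/mol.
Each formula unit contains 2 Si, equivalent to 2/1 = 2.0000 mol SiO2.
M(SiO2) = 1×28.085 + 2×15.999 = 60.083 g/mol.
Mass of SiO2 per formula unit = 2.0000 × 60.083 = 120.166 g.
SiO2 wt% = 120.166 / 206.451 × 100 = 58.21%.

58.21 wt%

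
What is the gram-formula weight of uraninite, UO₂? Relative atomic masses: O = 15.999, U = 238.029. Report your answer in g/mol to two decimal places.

270.03 g/mol

The formula mass is the sum 1(238.029) + 2(15.999).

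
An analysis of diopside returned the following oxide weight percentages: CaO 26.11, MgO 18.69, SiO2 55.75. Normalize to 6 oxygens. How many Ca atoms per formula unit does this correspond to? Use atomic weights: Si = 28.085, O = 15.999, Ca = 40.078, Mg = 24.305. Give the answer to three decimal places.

26.11 wt% CaO ÷ 56.077 g/mol = 0.46561 mol, giving 0.46561 Ca and 0.46561 O.
18.69 wt% MgO ÷ 40.304 g/mol = 0.46373 mol, giving 0.46373 Mg and 0.46373 O.
55.75 wt% SiO2 ÷ 60.083 g/mol = 0.92788 mol, giving 0.92788 Si and 1.85576 O.
Oxygen sums to 2.78510; scaling by 6/2.78510 = 2.15432 puts the formula on 6 O.
Ca: 0.46561 × 2.15432 = 1.003 atoms per formula unit.

1.003 Ca apfu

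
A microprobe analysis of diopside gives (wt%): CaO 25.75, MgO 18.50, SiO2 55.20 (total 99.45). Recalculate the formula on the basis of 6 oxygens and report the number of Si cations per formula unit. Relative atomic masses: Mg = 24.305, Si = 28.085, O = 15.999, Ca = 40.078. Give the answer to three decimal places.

2.000 Si apfu

CaO (M=56.077): mol = 0.45919; Ca = 0.45919, O = 0.45919.
MgO (M=40.304): mol = 0.45901; Mg = 0.45901, O = 0.45901.
SiO2 (M=60.083): mol = 0.91873; Si = 0.91873, O = 1.83746.
ΣO = 2.75566; factor = 6/ΣO = 2.17734.
Si apfu = 0.91873 × 2.17734 = 2.000.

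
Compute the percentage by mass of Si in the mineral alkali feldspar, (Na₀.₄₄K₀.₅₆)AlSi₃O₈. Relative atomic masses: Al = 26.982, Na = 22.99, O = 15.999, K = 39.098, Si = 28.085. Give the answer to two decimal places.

Formula mass = 0.44·22.99 + 0.56·39.098 + 1·26.982 + 3·28.085 + 8·15.999 = 271.239 g/mol, of which 84.255 g is Si.
So Si makes up 84.255/271.239 = 0.3106 of the mass, i.e. 31.06%.

31.06 mass %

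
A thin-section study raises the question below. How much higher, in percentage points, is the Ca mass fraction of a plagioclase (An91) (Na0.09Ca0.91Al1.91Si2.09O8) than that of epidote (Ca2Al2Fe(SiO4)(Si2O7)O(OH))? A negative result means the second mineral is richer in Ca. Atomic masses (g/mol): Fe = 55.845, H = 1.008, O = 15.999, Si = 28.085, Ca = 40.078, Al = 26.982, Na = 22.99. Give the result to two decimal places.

-3.41 percentage points

First mineral: 36.471 g Ca in 276.765 g formula = 13.18 wt% Ca.
Second mineral: 80.156 g Ca in 483.215 g formula = 16.59 wt% Ca.
13.18% − 16.59% gives a difference of -3.41 percentage points.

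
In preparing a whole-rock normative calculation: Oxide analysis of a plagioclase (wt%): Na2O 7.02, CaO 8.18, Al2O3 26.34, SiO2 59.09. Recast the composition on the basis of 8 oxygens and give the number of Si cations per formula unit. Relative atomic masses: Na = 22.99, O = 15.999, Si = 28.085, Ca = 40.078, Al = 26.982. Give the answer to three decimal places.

2.622 Si apfu

7.02 wt% Na2O ÷ 61.979 g/mol = 0.11326 mol, giving 0.22652 Na and 0.11326 O.
8.18 wt% CaO ÷ 56.077 g/mol = 0.14587 mol, giving 0.14587 Ca and 0.14587 O.
26.34 wt% Al2O3 ÷ 101.961 g/mol = 0.25833 mol, giving 0.51666 Al and 0.77499 O.
59.09 wt% SiO2 ÷ 60.083 g/mol = 0.98347 mol, giving 0.98347 Si and 1.96694 O.
Oxygen sums to 3.00106; scaling by 8/3.00106 = 2.66572 puts the formula on 8 O.
Si: 0.98347 × 2.66572 = 2.622 atoms per formula unit.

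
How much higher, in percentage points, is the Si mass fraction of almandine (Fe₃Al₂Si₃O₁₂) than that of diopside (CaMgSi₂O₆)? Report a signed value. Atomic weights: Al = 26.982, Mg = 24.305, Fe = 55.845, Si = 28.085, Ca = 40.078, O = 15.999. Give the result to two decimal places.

-9.01 percentage points

Si in Fe₃Al₂Si₃O₁₂: molar mass 497.742 g/mol; 3×28.085 = 84.255 g → 16.93 wt%.
Si in CaMgSi₂O₆: molar mass 216.547 g/mol; 2×28.085 = 56.170 g → 25.94 wt%.
Difference = 16.93 − 25.94 = -9.01 percentage points.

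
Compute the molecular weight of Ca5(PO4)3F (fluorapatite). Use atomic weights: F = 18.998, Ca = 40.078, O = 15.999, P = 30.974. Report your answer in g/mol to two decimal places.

504.30 g/mol

M = 5·40.078 + 3·30.974 + 12·15.999 + 1·18.998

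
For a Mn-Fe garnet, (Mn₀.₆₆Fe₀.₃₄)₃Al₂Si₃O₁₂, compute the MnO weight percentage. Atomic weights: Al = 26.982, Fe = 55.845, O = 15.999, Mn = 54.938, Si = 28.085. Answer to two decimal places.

M((Mn₀.₆₆Fe₀.₃₄)₃Al₂Si₃O₁₂) = 495.946 g/mol; M(MnO) = 70.937 g/mol.
Moles MnO per formula unit = 1.98 Mn ÷ 1 = 1.9800.
MnO fraction = (1.9800 × 70.937) / 495.946 = 140.455/495.946 = 0.2832.

28.32 wt%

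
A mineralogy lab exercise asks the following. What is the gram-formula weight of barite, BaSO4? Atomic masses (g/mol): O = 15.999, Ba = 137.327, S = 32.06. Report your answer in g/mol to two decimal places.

233.38 g/mol

Ba: 1 × 137.327 = 137.3270
S: 1 × 32.06 = 32.0600
O: 4 × 15.999 = 63.9960
Summing the contributions gives the formula mass.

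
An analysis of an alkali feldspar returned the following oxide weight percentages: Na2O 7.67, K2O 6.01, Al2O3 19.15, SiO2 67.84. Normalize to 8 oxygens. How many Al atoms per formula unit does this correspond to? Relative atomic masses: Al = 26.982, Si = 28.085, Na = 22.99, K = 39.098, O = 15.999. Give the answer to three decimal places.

Na2O: 7.67/61.979 = 0.12375 mol → 0.24750 mol Na, 0.12375 mol O.
K2O: 6.01/94.195 = 0.06380 mol → 0.12760 mol K, 0.06380 mol O.
Al2O3: 19.15/101.961 = 0.18782 mol → 0.37564 mol Al, 0.56346 mol O.
SiO2: 67.84/60.083 = 1.12910 mol → 1.12910 mol Si, 2.25820 mol O.
Total oxygen = 3.00921 mol. Normalization factor = 8/3.00921 = 2.65851.
Al per 8 O = 0.37564 × 2.65851 = 0.999.

0.999 Al apfu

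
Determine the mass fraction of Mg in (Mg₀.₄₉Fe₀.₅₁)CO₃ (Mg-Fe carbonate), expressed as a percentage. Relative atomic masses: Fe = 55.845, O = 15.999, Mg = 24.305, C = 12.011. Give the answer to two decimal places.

11.86 weight percent

M((Mg₀.₄₉Fe₀.₅₁)CO₃) = 100.398 g/mol.
Mg contributes 0.49 × 24.305 = 11.909 g per mole.
11.909/100.398 = 0.1186 → 11.86%.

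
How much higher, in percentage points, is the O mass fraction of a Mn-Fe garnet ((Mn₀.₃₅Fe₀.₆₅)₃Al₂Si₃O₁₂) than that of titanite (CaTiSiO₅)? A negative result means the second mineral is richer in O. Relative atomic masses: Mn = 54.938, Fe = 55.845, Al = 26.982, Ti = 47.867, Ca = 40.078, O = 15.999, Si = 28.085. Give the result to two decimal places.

O in (Mn₀.₃₅Fe₀.₆₅)₃Al₂Si₃O₁₂: molar mass 496.790 g/mol; 12×15.999 = 191.988 g → 38.65 wt%.
O in CaTiSiO₅: molar mass 196.025 g/mol; 5×15.999 = 79.995 g → 40.81 wt%.
Difference = 38.65 − 40.81 = -2.16 percentage points.

-2.16 percentage points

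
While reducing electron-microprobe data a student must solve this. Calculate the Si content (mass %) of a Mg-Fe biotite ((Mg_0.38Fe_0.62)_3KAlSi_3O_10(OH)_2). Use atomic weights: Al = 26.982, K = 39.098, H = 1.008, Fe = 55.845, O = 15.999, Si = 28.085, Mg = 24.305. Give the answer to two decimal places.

Formula mass = 1.14×24.305 + 1.86×55.845 + 1×39.098 + 1×26.982 + 3×28.085 + 12×15.999 + 2×1.008 = 475.918 g/mol, of which 84.255 g is Si.
So Si makes up 84.255/475.918 = 0.1770 of the mass, i.e. 17.70%.

17.70 mass %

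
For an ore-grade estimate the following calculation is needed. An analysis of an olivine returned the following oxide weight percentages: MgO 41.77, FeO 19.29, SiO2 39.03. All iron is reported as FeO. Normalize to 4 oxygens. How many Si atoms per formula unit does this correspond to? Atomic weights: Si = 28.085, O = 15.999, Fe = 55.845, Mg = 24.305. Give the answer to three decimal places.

0.998 Si apfu

MgO: 41.77/40.304 = 1.03637 mol → 1.03637 mol Mg, 1.03637 mol O.
FeO: 19.29/71.844 = 0.26850 mol → 0.26850 mol Fe, 0.26850 mol O.
SiO2: 39.03/60.083 = 0.64960 mol → 0.64960 mol Si, 1.29920 mol O.
Total oxygen = 2.60407 mol. Normalization factor = 4/2.60407 = 1.53606.
Si per 4 O = 0.64960 × 1.53606 = 0.998.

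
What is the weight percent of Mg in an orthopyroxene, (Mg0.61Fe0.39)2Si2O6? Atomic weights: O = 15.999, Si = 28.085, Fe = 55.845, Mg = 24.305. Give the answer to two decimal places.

Molar mass of (Mg0.61Fe0.39)2Si2O6: 1.22×24.305 + 0.78×55.845 + 2×28.085 + 6×15.999 = 225.375 g/mol.
Mass of Mg per formula unit: 1.22 × 24.305 = 29.652 g.
Weight fraction Mg = 29.652 / 225.375 = 0.1316.

13.16 weight percent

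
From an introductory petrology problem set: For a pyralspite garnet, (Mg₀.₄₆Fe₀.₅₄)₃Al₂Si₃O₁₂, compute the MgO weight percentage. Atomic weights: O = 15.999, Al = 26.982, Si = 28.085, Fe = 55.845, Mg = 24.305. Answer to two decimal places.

Molar mass of (Mg₀.₄₆Fe₀.₅₄)₃Al₂Si₃O₁₂ = 1.38×24.305 + 1.62×55.845 + 2×26.982 + 3×28.085 + 12×15.999 = 454.217 g/mol.
Each formula unit contains 1.38 Mg, equivalent to 1.38/1 = 1.3800 mol MgO.
M(MgO) = 1×24.305 + 1×15.999 = 40.304 g/mol.
Mass of MgO per formula unit = 1.3800 × 40.304 = 55.620 g.
MgO wt% = 55.620 / 454.217 × 100 = 12.25%.

12.25 wt%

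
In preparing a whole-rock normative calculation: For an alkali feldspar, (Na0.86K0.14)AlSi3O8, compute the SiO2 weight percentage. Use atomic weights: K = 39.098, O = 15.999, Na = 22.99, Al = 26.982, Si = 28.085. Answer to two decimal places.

68.15 wt%

M((Na0.86K0.14)AlSi3O8) = 264.474 g/mol; M(SiO2) = 60.083 g/mol.
Moles SiO2 per formula unit = 3 Si ÷ 1 = 3.0000.
SiO2 fraction = (3.0000 × 60.083) / 264.474 = 180.249/264.474 = 0.6815.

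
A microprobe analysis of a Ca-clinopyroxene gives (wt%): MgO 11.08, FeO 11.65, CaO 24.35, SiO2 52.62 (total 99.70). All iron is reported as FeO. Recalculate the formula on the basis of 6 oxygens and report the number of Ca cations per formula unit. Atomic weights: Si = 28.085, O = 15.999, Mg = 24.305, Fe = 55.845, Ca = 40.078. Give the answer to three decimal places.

MgO (M=40.304): mol = 0.27491; Mg = 0.27491, O = 0.27491.
FeO (M=71.844): mol = 0.16216; Fe = 0.16216, O = 0.16216.
CaO (M=56.077): mol = 0.43422; Ca = 0.43422, O = 0.43422.
SiO2 (M=60.083): mol = 0.87579; Si = 0.87579, O = 1.75158.
ΣO = 2.62287; factor = 6/ΣO = 2.28757.
Ca apfu = 0.43422 × 2.28757 = 0.993.

0.993 Ca apfu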